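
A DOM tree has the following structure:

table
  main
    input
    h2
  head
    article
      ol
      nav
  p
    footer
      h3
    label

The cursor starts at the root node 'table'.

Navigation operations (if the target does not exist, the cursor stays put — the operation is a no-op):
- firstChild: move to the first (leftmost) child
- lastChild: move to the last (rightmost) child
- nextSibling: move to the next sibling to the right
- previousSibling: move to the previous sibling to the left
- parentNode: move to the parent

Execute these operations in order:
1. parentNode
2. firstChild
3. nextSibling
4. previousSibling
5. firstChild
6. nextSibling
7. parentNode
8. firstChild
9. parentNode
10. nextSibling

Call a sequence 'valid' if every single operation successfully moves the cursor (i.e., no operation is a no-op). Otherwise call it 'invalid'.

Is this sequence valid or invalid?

After 1 (parentNode): table (no-op, stayed)
After 2 (firstChild): main
After 3 (nextSibling): head
After 4 (previousSibling): main
After 5 (firstChild): input
After 6 (nextSibling): h2
After 7 (parentNode): main
After 8 (firstChild): input
After 9 (parentNode): main
After 10 (nextSibling): head

Answer: invalid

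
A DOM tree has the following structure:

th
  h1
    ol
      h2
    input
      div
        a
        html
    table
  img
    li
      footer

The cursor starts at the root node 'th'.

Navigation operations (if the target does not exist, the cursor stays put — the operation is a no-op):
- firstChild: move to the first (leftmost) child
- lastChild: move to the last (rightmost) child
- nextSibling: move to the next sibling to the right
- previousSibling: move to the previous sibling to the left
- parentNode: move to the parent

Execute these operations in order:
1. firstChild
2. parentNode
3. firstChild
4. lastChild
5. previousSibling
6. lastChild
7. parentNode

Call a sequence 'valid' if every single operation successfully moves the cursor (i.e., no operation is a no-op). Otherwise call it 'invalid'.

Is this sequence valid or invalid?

After 1 (firstChild): h1
After 2 (parentNode): th
After 3 (firstChild): h1
After 4 (lastChild): table
After 5 (previousSibling): input
After 6 (lastChild): div
After 7 (parentNode): input

Answer: valid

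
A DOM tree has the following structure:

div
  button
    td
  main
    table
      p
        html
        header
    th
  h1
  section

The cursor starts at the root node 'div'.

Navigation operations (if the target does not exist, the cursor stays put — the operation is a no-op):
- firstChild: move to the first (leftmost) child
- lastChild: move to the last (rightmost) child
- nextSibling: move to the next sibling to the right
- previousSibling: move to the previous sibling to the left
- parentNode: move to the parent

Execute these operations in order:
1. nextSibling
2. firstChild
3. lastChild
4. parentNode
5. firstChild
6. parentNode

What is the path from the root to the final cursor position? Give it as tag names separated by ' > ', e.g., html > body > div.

Answer: div > button

Derivation:
After 1 (nextSibling): div (no-op, stayed)
After 2 (firstChild): button
After 3 (lastChild): td
After 4 (parentNode): button
After 5 (firstChild): td
After 6 (parentNode): button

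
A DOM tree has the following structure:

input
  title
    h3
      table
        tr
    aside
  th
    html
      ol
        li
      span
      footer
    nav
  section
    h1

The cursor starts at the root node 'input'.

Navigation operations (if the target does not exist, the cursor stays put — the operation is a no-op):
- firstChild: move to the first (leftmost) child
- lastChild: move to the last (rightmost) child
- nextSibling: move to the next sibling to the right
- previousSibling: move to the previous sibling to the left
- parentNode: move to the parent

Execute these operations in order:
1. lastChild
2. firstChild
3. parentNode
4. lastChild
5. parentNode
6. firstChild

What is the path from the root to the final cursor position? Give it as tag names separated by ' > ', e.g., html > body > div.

Answer: input > section > h1

Derivation:
After 1 (lastChild): section
After 2 (firstChild): h1
After 3 (parentNode): section
After 4 (lastChild): h1
After 5 (parentNode): section
After 6 (firstChild): h1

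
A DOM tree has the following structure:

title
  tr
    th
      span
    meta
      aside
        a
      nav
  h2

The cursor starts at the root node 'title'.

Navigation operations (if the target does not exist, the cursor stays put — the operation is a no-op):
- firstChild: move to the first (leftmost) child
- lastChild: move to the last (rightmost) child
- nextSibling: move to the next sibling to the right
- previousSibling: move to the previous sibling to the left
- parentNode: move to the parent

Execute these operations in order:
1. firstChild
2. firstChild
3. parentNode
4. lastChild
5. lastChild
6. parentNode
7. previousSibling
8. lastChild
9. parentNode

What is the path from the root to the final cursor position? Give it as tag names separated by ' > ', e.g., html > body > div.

Answer: title > tr > th

Derivation:
After 1 (firstChild): tr
After 2 (firstChild): th
After 3 (parentNode): tr
After 4 (lastChild): meta
After 5 (lastChild): nav
After 6 (parentNode): meta
After 7 (previousSibling): th
After 8 (lastChild): span
After 9 (parentNode): th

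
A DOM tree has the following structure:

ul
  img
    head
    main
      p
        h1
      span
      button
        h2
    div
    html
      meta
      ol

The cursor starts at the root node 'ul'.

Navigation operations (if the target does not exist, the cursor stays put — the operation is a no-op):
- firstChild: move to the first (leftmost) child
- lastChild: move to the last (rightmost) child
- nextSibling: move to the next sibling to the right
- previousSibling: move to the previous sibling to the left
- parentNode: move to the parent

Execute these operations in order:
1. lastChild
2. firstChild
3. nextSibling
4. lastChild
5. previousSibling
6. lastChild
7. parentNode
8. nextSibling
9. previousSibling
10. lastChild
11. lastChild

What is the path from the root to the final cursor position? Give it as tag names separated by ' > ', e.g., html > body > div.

After 1 (lastChild): img
After 2 (firstChild): head
After 3 (nextSibling): main
After 4 (lastChild): button
After 5 (previousSibling): span
After 6 (lastChild): span (no-op, stayed)
After 7 (parentNode): main
After 8 (nextSibling): div
After 9 (previousSibling): main
After 10 (lastChild): button
After 11 (lastChild): h2

Answer: ul > img > main > button > h2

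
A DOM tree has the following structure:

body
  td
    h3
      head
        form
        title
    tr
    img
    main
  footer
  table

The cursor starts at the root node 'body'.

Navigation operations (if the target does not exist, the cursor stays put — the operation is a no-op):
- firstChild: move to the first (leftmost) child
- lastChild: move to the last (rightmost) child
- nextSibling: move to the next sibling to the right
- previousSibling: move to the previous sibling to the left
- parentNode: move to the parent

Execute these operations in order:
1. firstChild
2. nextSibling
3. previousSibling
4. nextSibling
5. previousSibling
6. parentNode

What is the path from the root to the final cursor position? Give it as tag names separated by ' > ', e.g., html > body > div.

Answer: body

Derivation:
After 1 (firstChild): td
After 2 (nextSibling): footer
After 3 (previousSibling): td
After 4 (nextSibling): footer
After 5 (previousSibling): td
After 6 (parentNode): body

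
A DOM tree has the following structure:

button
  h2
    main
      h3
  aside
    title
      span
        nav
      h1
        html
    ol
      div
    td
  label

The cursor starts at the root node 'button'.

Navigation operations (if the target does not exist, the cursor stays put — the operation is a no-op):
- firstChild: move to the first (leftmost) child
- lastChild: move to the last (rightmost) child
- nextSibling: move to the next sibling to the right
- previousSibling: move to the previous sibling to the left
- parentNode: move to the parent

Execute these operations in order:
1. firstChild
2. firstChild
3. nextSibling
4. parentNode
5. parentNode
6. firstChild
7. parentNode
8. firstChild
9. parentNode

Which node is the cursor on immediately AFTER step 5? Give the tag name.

After 1 (firstChild): h2
After 2 (firstChild): main
After 3 (nextSibling): main (no-op, stayed)
After 4 (parentNode): h2
After 5 (parentNode): button

Answer: button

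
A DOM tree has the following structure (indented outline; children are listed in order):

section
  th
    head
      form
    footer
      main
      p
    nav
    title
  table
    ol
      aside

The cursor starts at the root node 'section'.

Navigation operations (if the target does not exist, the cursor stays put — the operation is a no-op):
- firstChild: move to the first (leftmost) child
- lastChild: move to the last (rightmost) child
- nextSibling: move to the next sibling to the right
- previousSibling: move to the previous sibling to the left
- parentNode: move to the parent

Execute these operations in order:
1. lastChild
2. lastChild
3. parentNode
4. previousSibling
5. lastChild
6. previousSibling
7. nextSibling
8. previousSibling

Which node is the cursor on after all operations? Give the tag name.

Answer: nav

Derivation:
After 1 (lastChild): table
After 2 (lastChild): ol
After 3 (parentNode): table
After 4 (previousSibling): th
After 5 (lastChild): title
After 6 (previousSibling): nav
After 7 (nextSibling): title
After 8 (previousSibling): nav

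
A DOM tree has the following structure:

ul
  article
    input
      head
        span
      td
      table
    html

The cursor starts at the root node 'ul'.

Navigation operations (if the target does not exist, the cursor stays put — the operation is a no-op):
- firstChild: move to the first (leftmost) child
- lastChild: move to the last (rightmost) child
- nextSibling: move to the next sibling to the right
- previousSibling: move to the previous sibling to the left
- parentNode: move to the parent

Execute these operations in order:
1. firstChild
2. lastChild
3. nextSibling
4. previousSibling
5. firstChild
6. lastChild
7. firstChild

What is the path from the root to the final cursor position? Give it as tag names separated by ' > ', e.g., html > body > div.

After 1 (firstChild): article
After 2 (lastChild): html
After 3 (nextSibling): html (no-op, stayed)
After 4 (previousSibling): input
After 5 (firstChild): head
After 6 (lastChild): span
After 7 (firstChild): span (no-op, stayed)

Answer: ul > article > input > head > span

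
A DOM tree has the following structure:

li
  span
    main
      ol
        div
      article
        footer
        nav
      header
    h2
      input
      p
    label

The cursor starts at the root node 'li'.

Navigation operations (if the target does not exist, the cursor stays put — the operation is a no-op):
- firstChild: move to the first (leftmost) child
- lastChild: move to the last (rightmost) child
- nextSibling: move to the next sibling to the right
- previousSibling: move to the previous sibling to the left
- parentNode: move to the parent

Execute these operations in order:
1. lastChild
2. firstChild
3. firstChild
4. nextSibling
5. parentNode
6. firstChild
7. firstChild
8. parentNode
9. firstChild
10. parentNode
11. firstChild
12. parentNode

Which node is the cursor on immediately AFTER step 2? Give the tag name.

After 1 (lastChild): span
After 2 (firstChild): main

Answer: main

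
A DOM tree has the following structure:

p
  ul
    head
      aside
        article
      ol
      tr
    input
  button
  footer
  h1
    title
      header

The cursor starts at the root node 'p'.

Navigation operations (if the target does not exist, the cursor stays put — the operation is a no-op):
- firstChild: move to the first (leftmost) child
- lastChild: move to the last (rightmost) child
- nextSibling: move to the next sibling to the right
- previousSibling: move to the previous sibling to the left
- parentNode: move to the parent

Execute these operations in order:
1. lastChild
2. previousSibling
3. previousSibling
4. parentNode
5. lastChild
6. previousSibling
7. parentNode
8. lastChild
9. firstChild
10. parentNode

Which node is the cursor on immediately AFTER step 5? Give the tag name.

After 1 (lastChild): h1
After 2 (previousSibling): footer
After 3 (previousSibling): button
After 4 (parentNode): p
After 5 (lastChild): h1

Answer: h1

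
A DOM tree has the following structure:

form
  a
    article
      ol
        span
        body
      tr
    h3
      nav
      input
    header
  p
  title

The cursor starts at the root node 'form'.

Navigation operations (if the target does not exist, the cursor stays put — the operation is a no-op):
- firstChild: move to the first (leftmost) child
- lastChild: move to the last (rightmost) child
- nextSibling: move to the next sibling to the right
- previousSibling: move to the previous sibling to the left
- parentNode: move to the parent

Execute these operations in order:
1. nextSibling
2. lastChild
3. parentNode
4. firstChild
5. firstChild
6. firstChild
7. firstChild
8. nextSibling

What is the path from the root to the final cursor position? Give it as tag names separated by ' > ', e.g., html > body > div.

After 1 (nextSibling): form (no-op, stayed)
After 2 (lastChild): title
After 3 (parentNode): form
After 4 (firstChild): a
After 5 (firstChild): article
After 6 (firstChild): ol
After 7 (firstChild): span
After 8 (nextSibling): body

Answer: form > a > article > ol > body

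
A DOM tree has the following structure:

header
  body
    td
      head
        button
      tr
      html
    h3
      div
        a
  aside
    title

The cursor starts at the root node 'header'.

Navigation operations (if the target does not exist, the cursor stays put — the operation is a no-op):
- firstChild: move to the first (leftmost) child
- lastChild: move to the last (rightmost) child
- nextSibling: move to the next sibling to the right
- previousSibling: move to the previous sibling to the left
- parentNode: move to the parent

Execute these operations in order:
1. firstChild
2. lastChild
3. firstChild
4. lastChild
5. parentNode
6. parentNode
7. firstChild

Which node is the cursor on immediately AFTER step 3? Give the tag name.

After 1 (firstChild): body
After 2 (lastChild): h3
After 3 (firstChild): div

Answer: div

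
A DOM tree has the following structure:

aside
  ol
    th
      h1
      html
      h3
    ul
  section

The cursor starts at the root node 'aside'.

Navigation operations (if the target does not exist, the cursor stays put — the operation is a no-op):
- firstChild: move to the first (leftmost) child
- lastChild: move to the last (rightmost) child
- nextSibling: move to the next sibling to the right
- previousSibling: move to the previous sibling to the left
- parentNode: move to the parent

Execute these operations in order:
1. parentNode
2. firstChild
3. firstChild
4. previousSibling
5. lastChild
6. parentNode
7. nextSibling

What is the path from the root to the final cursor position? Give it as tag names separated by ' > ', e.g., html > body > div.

After 1 (parentNode): aside (no-op, stayed)
After 2 (firstChild): ol
After 3 (firstChild): th
After 4 (previousSibling): th (no-op, stayed)
After 5 (lastChild): h3
After 6 (parentNode): th
After 7 (nextSibling): ul

Answer: aside > ol > ul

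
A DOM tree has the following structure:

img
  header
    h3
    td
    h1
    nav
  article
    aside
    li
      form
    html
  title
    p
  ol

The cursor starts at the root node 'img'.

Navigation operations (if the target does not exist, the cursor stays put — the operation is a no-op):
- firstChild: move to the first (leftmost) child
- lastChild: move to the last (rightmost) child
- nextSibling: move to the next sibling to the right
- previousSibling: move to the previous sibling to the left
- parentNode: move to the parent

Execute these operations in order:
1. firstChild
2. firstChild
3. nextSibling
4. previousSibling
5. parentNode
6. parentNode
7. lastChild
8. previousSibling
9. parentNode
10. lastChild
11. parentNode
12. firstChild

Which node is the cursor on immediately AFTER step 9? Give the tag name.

After 1 (firstChild): header
After 2 (firstChild): h3
After 3 (nextSibling): td
After 4 (previousSibling): h3
After 5 (parentNode): header
After 6 (parentNode): img
After 7 (lastChild): ol
After 8 (previousSibling): title
After 9 (parentNode): img

Answer: img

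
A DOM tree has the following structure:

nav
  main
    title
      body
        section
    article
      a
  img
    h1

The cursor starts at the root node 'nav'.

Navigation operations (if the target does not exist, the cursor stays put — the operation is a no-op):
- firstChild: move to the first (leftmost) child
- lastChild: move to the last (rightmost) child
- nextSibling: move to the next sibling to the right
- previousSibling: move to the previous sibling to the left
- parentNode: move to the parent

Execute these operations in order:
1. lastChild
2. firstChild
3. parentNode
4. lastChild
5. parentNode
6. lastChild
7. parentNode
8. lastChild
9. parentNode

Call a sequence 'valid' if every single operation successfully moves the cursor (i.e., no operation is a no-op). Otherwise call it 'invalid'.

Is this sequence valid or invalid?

After 1 (lastChild): img
After 2 (firstChild): h1
After 3 (parentNode): img
After 4 (lastChild): h1
After 5 (parentNode): img
After 6 (lastChild): h1
After 7 (parentNode): img
After 8 (lastChild): h1
After 9 (parentNode): img

Answer: valid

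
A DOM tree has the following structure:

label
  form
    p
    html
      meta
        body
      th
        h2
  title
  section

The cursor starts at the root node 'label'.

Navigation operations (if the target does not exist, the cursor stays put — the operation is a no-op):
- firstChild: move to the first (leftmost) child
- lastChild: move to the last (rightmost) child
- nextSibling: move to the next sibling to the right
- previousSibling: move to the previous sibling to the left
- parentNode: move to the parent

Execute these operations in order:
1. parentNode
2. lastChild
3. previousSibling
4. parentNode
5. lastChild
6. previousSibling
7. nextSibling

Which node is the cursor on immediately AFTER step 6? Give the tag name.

Answer: title

Derivation:
After 1 (parentNode): label (no-op, stayed)
After 2 (lastChild): section
After 3 (previousSibling): title
After 4 (parentNode): label
After 5 (lastChild): section
After 6 (previousSibling): title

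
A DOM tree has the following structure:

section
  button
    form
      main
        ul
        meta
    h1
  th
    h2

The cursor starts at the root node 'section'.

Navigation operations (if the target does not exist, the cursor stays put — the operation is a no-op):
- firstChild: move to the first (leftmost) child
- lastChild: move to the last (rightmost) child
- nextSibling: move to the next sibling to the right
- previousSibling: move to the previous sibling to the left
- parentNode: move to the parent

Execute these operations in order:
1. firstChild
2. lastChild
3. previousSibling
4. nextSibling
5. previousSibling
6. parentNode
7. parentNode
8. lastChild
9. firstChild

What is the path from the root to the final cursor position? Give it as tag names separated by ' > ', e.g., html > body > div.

After 1 (firstChild): button
After 2 (lastChild): h1
After 3 (previousSibling): form
After 4 (nextSibling): h1
After 5 (previousSibling): form
After 6 (parentNode): button
After 7 (parentNode): section
After 8 (lastChild): th
After 9 (firstChild): h2

Answer: section > th > h2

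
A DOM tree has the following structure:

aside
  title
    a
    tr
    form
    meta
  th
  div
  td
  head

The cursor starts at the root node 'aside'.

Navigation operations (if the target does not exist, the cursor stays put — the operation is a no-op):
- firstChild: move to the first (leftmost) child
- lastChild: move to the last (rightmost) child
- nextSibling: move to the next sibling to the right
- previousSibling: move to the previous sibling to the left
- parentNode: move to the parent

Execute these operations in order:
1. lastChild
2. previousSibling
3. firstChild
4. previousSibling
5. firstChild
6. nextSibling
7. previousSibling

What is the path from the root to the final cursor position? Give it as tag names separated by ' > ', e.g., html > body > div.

After 1 (lastChild): head
After 2 (previousSibling): td
After 3 (firstChild): td (no-op, stayed)
After 4 (previousSibling): div
After 5 (firstChild): div (no-op, stayed)
After 6 (nextSibling): td
After 7 (previousSibling): div

Answer: aside > div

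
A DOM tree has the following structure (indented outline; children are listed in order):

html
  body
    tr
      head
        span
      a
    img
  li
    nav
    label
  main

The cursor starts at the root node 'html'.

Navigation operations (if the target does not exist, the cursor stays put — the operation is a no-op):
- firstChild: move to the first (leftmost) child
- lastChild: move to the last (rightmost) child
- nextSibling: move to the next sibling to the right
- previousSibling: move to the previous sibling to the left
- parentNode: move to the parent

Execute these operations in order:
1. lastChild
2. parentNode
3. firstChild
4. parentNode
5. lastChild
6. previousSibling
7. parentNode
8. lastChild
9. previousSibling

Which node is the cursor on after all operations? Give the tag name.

Answer: li

Derivation:
After 1 (lastChild): main
After 2 (parentNode): html
After 3 (firstChild): body
After 4 (parentNode): html
After 5 (lastChild): main
After 6 (previousSibling): li
After 7 (parentNode): html
After 8 (lastChild): main
After 9 (previousSibling): li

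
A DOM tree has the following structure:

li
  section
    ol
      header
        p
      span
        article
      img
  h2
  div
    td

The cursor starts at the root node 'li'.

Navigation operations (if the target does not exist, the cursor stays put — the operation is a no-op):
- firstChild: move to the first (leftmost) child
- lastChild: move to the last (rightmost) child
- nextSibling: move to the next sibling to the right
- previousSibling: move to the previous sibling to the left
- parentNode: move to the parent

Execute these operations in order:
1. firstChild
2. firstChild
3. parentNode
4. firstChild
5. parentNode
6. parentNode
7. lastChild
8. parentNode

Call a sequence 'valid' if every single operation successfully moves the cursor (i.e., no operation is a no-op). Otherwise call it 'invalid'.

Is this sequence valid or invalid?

Answer: valid

Derivation:
After 1 (firstChild): section
After 2 (firstChild): ol
After 3 (parentNode): section
After 4 (firstChild): ol
After 5 (parentNode): section
After 6 (parentNode): li
After 7 (lastChild): div
After 8 (parentNode): li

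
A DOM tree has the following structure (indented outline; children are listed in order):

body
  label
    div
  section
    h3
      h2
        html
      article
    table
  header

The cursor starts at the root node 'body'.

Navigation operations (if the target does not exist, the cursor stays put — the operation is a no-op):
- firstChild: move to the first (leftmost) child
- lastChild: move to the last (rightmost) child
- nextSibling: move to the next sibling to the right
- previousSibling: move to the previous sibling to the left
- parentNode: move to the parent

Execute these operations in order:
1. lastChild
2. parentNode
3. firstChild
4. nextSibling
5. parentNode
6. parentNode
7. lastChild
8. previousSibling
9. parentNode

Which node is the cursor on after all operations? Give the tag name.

Answer: body

Derivation:
After 1 (lastChild): header
After 2 (parentNode): body
After 3 (firstChild): label
After 4 (nextSibling): section
After 5 (parentNode): body
After 6 (parentNode): body (no-op, stayed)
After 7 (lastChild): header
After 8 (previousSibling): section
After 9 (parentNode): body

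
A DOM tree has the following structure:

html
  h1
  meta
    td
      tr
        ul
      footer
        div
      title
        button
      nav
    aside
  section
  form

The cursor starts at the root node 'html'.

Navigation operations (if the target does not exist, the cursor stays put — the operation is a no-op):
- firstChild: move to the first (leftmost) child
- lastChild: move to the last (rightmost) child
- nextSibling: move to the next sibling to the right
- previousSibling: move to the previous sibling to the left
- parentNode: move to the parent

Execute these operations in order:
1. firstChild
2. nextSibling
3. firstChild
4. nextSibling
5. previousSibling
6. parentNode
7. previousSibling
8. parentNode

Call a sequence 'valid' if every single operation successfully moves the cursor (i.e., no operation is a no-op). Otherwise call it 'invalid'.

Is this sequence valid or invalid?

Answer: valid

Derivation:
After 1 (firstChild): h1
After 2 (nextSibling): meta
After 3 (firstChild): td
After 4 (nextSibling): aside
After 5 (previousSibling): td
After 6 (parentNode): meta
After 7 (previousSibling): h1
After 8 (parentNode): html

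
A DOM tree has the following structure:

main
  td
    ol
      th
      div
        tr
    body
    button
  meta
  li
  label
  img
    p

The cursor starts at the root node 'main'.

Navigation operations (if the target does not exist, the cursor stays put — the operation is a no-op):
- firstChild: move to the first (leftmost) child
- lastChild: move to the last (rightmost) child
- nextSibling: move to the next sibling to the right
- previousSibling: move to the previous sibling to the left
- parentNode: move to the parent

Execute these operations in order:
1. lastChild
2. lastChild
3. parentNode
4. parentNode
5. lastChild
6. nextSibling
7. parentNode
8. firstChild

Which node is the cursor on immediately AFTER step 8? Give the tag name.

After 1 (lastChild): img
After 2 (lastChild): p
After 3 (parentNode): img
After 4 (parentNode): main
After 5 (lastChild): img
After 6 (nextSibling): img (no-op, stayed)
After 7 (parentNode): main
After 8 (firstChild): td

Answer: td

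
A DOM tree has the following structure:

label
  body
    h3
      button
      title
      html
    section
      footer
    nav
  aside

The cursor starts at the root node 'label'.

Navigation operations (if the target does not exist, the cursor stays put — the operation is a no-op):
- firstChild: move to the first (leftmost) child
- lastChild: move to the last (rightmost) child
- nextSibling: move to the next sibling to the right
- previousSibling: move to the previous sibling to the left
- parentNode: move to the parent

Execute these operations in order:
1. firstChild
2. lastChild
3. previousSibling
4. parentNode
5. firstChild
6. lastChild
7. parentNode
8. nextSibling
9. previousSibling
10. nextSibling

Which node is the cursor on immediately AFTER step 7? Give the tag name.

After 1 (firstChild): body
After 2 (lastChild): nav
After 3 (previousSibling): section
After 4 (parentNode): body
After 5 (firstChild): h3
After 6 (lastChild): html
After 7 (parentNode): h3

Answer: h3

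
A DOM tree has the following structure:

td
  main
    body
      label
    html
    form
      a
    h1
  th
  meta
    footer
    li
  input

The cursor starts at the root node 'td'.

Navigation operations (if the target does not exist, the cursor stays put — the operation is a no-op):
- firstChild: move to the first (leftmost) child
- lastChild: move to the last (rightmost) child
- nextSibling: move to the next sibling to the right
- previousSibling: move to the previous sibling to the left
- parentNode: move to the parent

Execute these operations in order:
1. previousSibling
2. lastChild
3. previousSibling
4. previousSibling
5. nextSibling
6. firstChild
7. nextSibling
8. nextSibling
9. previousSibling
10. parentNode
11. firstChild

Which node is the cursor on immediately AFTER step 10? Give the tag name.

After 1 (previousSibling): td (no-op, stayed)
After 2 (lastChild): input
After 3 (previousSibling): meta
After 4 (previousSibling): th
After 5 (nextSibling): meta
After 6 (firstChild): footer
After 7 (nextSibling): li
After 8 (nextSibling): li (no-op, stayed)
After 9 (previousSibling): footer
After 10 (parentNode): meta

Answer: meta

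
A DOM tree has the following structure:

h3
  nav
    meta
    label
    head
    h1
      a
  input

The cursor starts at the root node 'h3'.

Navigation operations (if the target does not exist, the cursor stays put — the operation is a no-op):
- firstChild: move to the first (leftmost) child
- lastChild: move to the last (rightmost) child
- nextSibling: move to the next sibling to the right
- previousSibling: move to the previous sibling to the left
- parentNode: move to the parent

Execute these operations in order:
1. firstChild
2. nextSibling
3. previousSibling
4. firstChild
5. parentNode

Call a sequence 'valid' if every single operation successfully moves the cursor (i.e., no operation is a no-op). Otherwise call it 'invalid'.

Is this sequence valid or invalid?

After 1 (firstChild): nav
After 2 (nextSibling): input
After 3 (previousSibling): nav
After 4 (firstChild): meta
After 5 (parentNode): nav

Answer: valid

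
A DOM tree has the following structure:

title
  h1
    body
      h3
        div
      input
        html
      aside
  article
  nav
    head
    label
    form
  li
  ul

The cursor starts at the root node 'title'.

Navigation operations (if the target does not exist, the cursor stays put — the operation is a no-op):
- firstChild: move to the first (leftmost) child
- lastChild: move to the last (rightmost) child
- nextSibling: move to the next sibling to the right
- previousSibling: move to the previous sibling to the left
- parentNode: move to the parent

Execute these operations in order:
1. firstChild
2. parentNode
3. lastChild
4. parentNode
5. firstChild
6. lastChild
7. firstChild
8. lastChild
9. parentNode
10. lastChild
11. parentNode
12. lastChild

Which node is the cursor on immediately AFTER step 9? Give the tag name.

Answer: h3

Derivation:
After 1 (firstChild): h1
After 2 (parentNode): title
After 3 (lastChild): ul
After 4 (parentNode): title
After 5 (firstChild): h1
After 6 (lastChild): body
After 7 (firstChild): h3
After 8 (lastChild): div
After 9 (parentNode): h3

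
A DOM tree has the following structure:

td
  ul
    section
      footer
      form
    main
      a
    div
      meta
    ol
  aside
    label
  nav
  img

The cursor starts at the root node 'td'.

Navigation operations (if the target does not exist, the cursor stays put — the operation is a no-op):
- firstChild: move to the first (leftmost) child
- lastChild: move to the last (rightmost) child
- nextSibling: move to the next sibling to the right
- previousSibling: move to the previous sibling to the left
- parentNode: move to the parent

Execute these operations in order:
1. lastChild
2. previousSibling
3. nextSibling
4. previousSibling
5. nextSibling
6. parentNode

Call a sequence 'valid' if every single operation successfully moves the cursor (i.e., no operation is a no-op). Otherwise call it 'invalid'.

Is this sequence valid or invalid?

Answer: valid

Derivation:
After 1 (lastChild): img
After 2 (previousSibling): nav
After 3 (nextSibling): img
After 4 (previousSibling): nav
After 5 (nextSibling): img
After 6 (parentNode): td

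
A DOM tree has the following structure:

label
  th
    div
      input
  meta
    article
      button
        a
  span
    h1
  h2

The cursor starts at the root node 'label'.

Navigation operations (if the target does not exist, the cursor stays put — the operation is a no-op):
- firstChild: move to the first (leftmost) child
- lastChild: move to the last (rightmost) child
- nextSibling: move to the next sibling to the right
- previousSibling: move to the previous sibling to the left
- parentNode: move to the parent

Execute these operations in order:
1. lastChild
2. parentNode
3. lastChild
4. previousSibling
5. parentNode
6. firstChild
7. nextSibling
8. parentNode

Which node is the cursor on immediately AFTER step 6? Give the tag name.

Answer: th

Derivation:
After 1 (lastChild): h2
After 2 (parentNode): label
After 3 (lastChild): h2
After 4 (previousSibling): span
After 5 (parentNode): label
After 6 (firstChild): th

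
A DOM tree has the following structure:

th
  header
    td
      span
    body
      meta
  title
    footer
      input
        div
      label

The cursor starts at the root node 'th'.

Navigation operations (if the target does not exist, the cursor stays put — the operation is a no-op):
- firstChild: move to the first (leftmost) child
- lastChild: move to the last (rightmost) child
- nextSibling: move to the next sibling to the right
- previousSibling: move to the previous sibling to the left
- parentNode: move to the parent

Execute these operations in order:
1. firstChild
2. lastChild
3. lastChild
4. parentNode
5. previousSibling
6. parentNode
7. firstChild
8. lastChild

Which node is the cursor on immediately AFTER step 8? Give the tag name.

Answer: span

Derivation:
After 1 (firstChild): header
After 2 (lastChild): body
After 3 (lastChild): meta
After 4 (parentNode): body
After 5 (previousSibling): td
After 6 (parentNode): header
After 7 (firstChild): td
After 8 (lastChild): span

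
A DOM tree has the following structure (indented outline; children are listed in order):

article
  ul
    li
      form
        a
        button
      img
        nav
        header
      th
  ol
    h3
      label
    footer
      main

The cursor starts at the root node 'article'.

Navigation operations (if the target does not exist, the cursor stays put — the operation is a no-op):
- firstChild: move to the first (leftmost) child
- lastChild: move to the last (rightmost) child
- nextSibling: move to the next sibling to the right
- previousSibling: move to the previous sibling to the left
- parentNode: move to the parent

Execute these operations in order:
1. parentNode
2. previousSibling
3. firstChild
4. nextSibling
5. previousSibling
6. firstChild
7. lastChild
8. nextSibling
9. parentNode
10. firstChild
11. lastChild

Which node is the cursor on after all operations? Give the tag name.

Answer: button

Derivation:
After 1 (parentNode): article (no-op, stayed)
After 2 (previousSibling): article (no-op, stayed)
After 3 (firstChild): ul
After 4 (nextSibling): ol
After 5 (previousSibling): ul
After 6 (firstChild): li
After 7 (lastChild): th
After 8 (nextSibling): th (no-op, stayed)
After 9 (parentNode): li
After 10 (firstChild): form
After 11 (lastChild): button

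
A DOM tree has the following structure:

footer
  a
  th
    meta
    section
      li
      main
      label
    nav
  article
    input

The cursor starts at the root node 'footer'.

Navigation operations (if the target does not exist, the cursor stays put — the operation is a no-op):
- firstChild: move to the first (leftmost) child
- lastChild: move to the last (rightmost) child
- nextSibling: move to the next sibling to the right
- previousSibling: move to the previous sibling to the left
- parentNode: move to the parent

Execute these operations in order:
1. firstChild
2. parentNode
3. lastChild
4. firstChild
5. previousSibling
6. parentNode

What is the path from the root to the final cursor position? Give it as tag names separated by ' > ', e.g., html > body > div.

Answer: footer > article

Derivation:
After 1 (firstChild): a
After 2 (parentNode): footer
After 3 (lastChild): article
After 4 (firstChild): input
After 5 (previousSibling): input (no-op, stayed)
After 6 (parentNode): article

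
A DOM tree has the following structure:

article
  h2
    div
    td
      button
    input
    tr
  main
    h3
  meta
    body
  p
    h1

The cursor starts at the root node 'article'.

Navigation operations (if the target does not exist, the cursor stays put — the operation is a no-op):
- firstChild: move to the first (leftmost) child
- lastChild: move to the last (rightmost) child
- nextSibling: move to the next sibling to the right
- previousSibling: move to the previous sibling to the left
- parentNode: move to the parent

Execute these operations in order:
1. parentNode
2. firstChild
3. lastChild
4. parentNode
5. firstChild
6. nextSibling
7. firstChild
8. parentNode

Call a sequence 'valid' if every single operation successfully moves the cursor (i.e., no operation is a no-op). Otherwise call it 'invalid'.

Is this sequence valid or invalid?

Answer: invalid

Derivation:
After 1 (parentNode): article (no-op, stayed)
After 2 (firstChild): h2
After 3 (lastChild): tr
After 4 (parentNode): h2
After 5 (firstChild): div
After 6 (nextSibling): td
After 7 (firstChild): button
After 8 (parentNode): td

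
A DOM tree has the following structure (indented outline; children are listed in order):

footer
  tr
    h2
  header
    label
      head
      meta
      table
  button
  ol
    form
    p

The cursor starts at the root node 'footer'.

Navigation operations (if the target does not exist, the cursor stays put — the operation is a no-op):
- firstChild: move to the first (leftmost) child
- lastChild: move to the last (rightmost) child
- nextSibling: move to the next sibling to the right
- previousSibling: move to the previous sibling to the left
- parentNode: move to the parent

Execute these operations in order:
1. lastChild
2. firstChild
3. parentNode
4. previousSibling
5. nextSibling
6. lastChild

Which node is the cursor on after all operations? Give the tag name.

After 1 (lastChild): ol
After 2 (firstChild): form
After 3 (parentNode): ol
After 4 (previousSibling): button
After 5 (nextSibling): ol
After 6 (lastChild): p

Answer: p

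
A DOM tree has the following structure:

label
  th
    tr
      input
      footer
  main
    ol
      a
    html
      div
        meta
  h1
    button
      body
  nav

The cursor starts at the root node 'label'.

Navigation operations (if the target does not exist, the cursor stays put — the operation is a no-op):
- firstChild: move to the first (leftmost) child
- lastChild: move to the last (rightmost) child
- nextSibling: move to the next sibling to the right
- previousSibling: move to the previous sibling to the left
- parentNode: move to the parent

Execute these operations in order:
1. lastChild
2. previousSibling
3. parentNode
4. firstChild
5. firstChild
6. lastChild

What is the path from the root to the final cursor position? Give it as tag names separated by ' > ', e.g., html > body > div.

Answer: label > th > tr > footer

Derivation:
After 1 (lastChild): nav
After 2 (previousSibling): h1
After 3 (parentNode): label
After 4 (firstChild): th
After 5 (firstChild): tr
After 6 (lastChild): footer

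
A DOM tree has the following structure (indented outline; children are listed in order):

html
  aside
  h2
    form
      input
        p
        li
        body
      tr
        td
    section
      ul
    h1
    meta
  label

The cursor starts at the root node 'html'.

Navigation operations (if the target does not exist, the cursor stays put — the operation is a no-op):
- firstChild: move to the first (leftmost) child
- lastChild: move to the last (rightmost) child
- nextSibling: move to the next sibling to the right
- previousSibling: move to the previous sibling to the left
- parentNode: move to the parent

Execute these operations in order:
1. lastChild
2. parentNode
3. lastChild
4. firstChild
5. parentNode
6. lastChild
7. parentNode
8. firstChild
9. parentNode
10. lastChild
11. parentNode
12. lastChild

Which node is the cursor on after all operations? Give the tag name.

After 1 (lastChild): label
After 2 (parentNode): html
After 3 (lastChild): label
After 4 (firstChild): label (no-op, stayed)
After 5 (parentNode): html
After 6 (lastChild): label
After 7 (parentNode): html
After 8 (firstChild): aside
After 9 (parentNode): html
After 10 (lastChild): label
After 11 (parentNode): html
After 12 (lastChild): label

Answer: label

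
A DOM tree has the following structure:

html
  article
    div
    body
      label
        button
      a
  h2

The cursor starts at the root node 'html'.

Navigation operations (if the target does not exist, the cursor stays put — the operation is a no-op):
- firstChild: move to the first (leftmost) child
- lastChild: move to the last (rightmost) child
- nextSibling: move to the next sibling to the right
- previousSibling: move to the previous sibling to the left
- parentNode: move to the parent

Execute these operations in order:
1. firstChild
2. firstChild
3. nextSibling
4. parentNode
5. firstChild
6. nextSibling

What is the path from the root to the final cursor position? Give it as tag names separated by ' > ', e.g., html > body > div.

Answer: html > article > body

Derivation:
After 1 (firstChild): article
After 2 (firstChild): div
After 3 (nextSibling): body
After 4 (parentNode): article
After 5 (firstChild): div
After 6 (nextSibling): body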